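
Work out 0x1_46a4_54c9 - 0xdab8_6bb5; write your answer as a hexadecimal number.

Subtract column by column in base 16:
  9-5 → 4
  c-b → 1
  4-b → 9 (borrow)
  5-6-1 → e (borrow)
  4-8-1 → b (borrow)
  a-b-1 → e (borrow)
  6-a-1 → b (borrow)
  4-d-1 → 6 (borrow)
  1-0-1 → 0

0x6bebe914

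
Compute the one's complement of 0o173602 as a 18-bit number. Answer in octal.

Each oct digit d becomes 7−d:
  1→6, 7→0, 3→4, 6→1, 0→7, 2→5

0o604175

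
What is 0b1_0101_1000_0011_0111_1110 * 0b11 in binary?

0b10000001000101001111010

Multiply each base-2 digit by 3, carrying:
  0×3 = 0 → write 0
  1×3 = 3 → write 1 carry 1
  1×3+1 = 4 → write 0 carry 2
  1×3+2 = 5 → write 1 carry 2
  1×3+2 = 5 → write 1 carry 2
  1×3+2 = 5 → write 1 carry 2
  1×3+2 = 5 → write 1 carry 2
  0×3+2 = 2 → write 0 carry 1
  1×3+1 = 4 → write 0 carry 2
  1×3+2 = 5 → write 1 carry 2
  0×3+2 = 2 → write 0 carry 1
  0×3+1 = 1 → write 1
  0×3 = 0 → write 0
  0×3 = 0 → write 0
  0×3 = 0 → write 0
  1×3 = 3 → write 1 carry 1
  1×3+1 = 4 → write 0 carry 2
  0×3+2 = 2 → write 0 carry 1
  1×3+1 = 4 → write 0 carry 2
  0×3+2 = 2 → write 0 carry 1
  1×3+1 = 4 → write 0 carry 2
  remaining carry: 10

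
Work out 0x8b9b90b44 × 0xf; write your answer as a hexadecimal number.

0x82e1d7a8fc

Multiply each base-16 digit by 15, carrying:
  4×15 = 60 → write c carry 3
  4×15+3 = 63 → write f carry 3
  b×15+3 = 168 → write 8 carry 10
  0×15+10 = 10 → write a
  9×15 = 135 → write 7 carry 8
  b×15+8 = 173 → write d carry 10
  9×15+10 = 145 → write 1 carry 9
  b×15+9 = 174 → write e carry 10
  8×15+10 = 130 → write 2 carry 8
  remaining carry: 8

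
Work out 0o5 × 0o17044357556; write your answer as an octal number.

0o113266256446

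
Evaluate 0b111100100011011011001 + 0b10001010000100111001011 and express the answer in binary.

0b11000110101000010100100

Add column by column in base 2, right to left:
  1+1 = 0 carry 1
  0+1+1 = 0 carry 1
  0+0+1 = 1
  1+1 = 0 carry 1
  1+0+1 = 0 carry 1
  0+0+1 = 1
  1+1 = 0 carry 1
  1+1+1 = 1 carry 1
  0+1+1 = 0 carry 1
  1+0+1 = 0 carry 1
  1+0+1 = 0 carry 1
  0+1+1 = 0 carry 1
  0+0+1 = 1
  0+0 = 0
  1+0 = 1
  0+0 = 0
  0+1 = 1
  1+0 = 1
  1+1 = 0 carry 1
  1+0+1 = 0 carry 1
  1+0+1 = 0 carry 1
  0+0+1 = 1
  0+1 = 1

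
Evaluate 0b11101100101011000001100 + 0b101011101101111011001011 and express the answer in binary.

0b1001001010011010011010111

Add column by column in base 2, right to left:
  0+1 = 1
  0+1 = 1
  1+0 = 1
  1+1 = 0 carry 1
  0+0+1 = 1
  0+0 = 0
  0+1 = 1
  0+1 = 1
  0+0 = 0
  1+1 = 0 carry 1
  1+1+1 = 1 carry 1
  0+1+1 = 0 carry 1
  1+1+1 = 1 carry 1
  0+0+1 = 1
  1+1 = 0 carry 1
  0+1+1 = 0 carry 1
  0+0+1 = 1
  1+1 = 0 carry 1
  1+1+1 = 1 carry 1
  0+1+1 = 0 carry 1
  1+0+1 = 0 carry 1
  1+1+1 = 1 carry 1
  1+0+1 = 0 carry 1
  0+1+1 = 0 carry 1
  final carry 1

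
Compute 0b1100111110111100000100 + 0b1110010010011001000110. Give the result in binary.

Add column by column in base 2, right to left:
  0+0 = 0
  0+1 = 1
  1+1 = 0 carry 1
  0+0+1 = 1
  0+0 = 0
  0+0 = 0
  0+1 = 1
  0+0 = 0
  1+0 = 1
  1+1 = 0 carry 1
  1+1+1 = 1 carry 1
  1+0+1 = 0 carry 1
  0+0+1 = 1
  1+1 = 0 carry 1
  1+0+1 = 0 carry 1
  1+0+1 = 0 carry 1
  1+1+1 = 1 carry 1
  1+0+1 = 0 carry 1
  0+0+1 = 1
  0+1 = 1
  1+1 = 0 carry 1
  1+1+1 = 1 carry 1
  final carry 1

0b11011010001010101001010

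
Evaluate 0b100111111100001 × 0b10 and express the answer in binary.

0b1001111111000010

Multiply each base-2 digit by 2, carrying:
  1×2 = 2 → write 0 carry 1
  0×2+1 = 1 → write 1
  0×2 = 0 → write 0
  0×2 = 0 → write 0
  0×2 = 0 → write 0
  1×2 = 2 → write 0 carry 1
  1×2+1 = 3 → write 1 carry 1
  1×2+1 = 3 → write 1 carry 1
  1×2+1 = 3 → write 1 carry 1
  1×2+1 = 3 → write 1 carry 1
  1×2+1 = 3 → write 1 carry 1
  1×2+1 = 3 → write 1 carry 1
  0×2+1 = 1 → write 1
  0×2 = 0 → write 0
  1×2 = 2 → write 0 carry 1
  remaining carry: 1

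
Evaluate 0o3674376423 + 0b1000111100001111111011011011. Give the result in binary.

0b100111111000101111101111101110

0o3674376423 = 0b11110111100011111110100010011 in binary.
Add column by column in base 2, right to left:
  1+1 = 0 carry 1
  1+1+1 = 1 carry 1
  0+0+1 = 1
  0+1 = 1
  1+1 = 0 carry 1
  0+0+1 = 1
  0+1 = 1
  0+1 = 1
  1+0 = 1
  0+1 = 1
  1+1 = 0 carry 1
  1+1+1 = 1 carry 1
  1+1+1 = 1 carry 1
  1+1+1 = 1 carry 1
  1+1+1 = 1 carry 1
  1+1+1 = 1 carry 1
  1+0+1 = 0 carry 1
  0+0+1 = 1
  0+0 = 0
  0+0 = 0
  1+1 = 0 carry 1
  1+1+1 = 1 carry 1
  1+1+1 = 1 carry 1
  1+1+1 = 1 carry 1
  0+0+1 = 1
  1+0 = 1
  1+0 = 1
  1+1 = 0 carry 1
  1+0+1 = 0 carry 1
  final carry 1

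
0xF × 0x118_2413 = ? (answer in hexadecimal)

Multiply each base-16 digit by 15, carrying:
  3×15 = 45 → write D carry 2
  1×15+2 = 17 → write 1 carry 1
  4×15+1 = 61 → write D carry 3
  2×15+3 = 33 → write 1 carry 2
  8×15+2 = 122 → write A carry 7
  1×15+7 = 22 → write 6 carry 1
  1×15+1 = 16 → write 0 carry 1
  remaining carry: 1

0x106A1D1D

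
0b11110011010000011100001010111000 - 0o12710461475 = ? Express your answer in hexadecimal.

0b11110011010000011100001010111000 = 0xF341C2B8 in hexadecimal.
0o12710461475 = 0x5722633D in hexadecimal.
Subtract column by column in base 16:
  8-D → B (borrow)
  B-3-1 → 7
  2-3 → F (borrow)
  C-6-1 → 5
  1-2 → F (borrow)
  4-2-1 → 1
  3-7 → C (borrow)
  F-5-1 → 9

0x9C1F5F7B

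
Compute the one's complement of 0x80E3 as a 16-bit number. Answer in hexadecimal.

Each hex digit d becomes F−d:
  8→7, 0→F, E→1, 3→C

0x7F1C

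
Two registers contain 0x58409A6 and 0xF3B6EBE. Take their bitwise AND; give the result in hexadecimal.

AND each hex digit independently (no carries):
  5&F=5, 8&3=0, 4&B=0, 0&6=0, 9&E=8, A&B=A, 6&E=6

0x50008A6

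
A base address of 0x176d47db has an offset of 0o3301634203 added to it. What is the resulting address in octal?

0o6235100136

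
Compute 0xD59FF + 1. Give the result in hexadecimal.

The trailing 2 digits are F (max in base 16), so adding 1 cascades: they roll to 0 and the next digit up increments.

0xD5A00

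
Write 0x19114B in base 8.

Expand each hex digit to 4 bits: 1=0001 9=1001 1=0001 1=0001 4=0100 B=1011.
Group the bits in threes: 110 010 001 000 101 001 011 → 6210513.

0o6210513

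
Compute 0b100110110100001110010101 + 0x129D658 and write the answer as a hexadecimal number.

0b100110110100001110010101 = 0x9B4395 in hexadecimal.
Add column by column in base 16, right to left:
  5+8 = D
  9+5 = E
  3+6 = 9
  4+D = 1 carry 1
  B+9+1 = 5 carry 1
  9+2+1 = C
  0+1 = 1

0x1C519ED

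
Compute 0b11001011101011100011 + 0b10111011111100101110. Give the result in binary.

Add column by column in base 2, right to left:
  1+0 = 1
  1+1 = 0 carry 1
  0+1+1 = 0 carry 1
  0+1+1 = 0 carry 1
  0+0+1 = 1
  1+1 = 0 carry 1
  1+0+1 = 0 carry 1
  1+0+1 = 0 carry 1
  0+1+1 = 0 carry 1
  1+1+1 = 1 carry 1
  0+1+1 = 0 carry 1
  1+1+1 = 1 carry 1
  1+1+1 = 1 carry 1
  1+1+1 = 1 carry 1
  0+0+1 = 1
  1+1 = 0 carry 1
  0+1+1 = 0 carry 1
  0+1+1 = 0 carry 1
  1+0+1 = 0 carry 1
  1+1+1 = 1 carry 1
  final carry 1

0b110000111101000010001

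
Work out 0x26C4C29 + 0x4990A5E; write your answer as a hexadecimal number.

Add column by column in base 16, right to left:
  9+E = 7 carry 1
  2+5+1 = 8
  C+A = 6 carry 1
  4+0+1 = 5
  C+9 = 5 carry 1
  6+9+1 = 0 carry 1
  2+4+1 = 7

0x7055687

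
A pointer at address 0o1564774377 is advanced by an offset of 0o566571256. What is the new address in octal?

Add column by column in base 8, right to left:
  7+6 = 5 carry 1
  7+5+1 = 5 carry 1
  3+2+1 = 6
  4+1 = 5
  7+7 = 6 carry 1
  7+5+1 = 5 carry 1
  4+6+1 = 3 carry 1
  6+6+1 = 5 carry 1
  5+5+1 = 3 carry 1
  1+0+1 = 2

0o2353565655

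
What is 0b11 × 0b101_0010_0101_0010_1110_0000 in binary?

Multiply each base-2 digit by 3, carrying:
  0×3 = 0 → write 0
  0×3 = 0 → write 0
  0×3 = 0 → write 0
  0×3 = 0 → write 0
  0×3 = 0 → write 0
  1×3 = 3 → write 1 carry 1
  1×3+1 = 4 → write 0 carry 2
  1×3+2 = 5 → write 1 carry 2
  0×3+2 = 2 → write 0 carry 1
  1×3+1 = 4 → write 0 carry 2
  0×3+2 = 2 → write 0 carry 1
  0×3+1 = 1 → write 1
  1×3 = 3 → write 1 carry 1
  0×3+1 = 1 → write 1
  1×3 = 3 → write 1 carry 1
  0×3+1 = 1 → write 1
  0×3 = 0 → write 0
  1×3 = 3 → write 1 carry 1
  0×3+1 = 1 → write 1
  0×3 = 0 → write 0
  1×3 = 3 → write 1 carry 1
  0×3+1 = 1 → write 1
  1×3 = 3 → write 1 carry 1
  remaining carry: 1

0b111101101111100010100000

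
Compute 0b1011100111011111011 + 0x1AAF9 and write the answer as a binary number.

0x1AAF9 = 0b11010101011111001 in binary.
Add column by column in base 2, right to left:
  1+1 = 0 carry 1
  1+0+1 = 0 carry 1
  0+0+1 = 1
  1+1 = 0 carry 1
  1+1+1 = 1 carry 1
  1+1+1 = 1 carry 1
  1+1+1 = 1 carry 1
  1+1+1 = 1 carry 1
  0+0+1 = 1
  1+1 = 0 carry 1
  1+0+1 = 0 carry 1
  1+1+1 = 1 carry 1
  0+0+1 = 1
  0+1 = 1
  1+0 = 1
  1+1 = 0 carry 1
  1+1+1 = 1 carry 1
  0+0+1 = 1
  1+0 = 1

0b1110111100111110100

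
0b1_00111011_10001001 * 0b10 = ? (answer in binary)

Multiply each base-2 digit by 2, carrying:
  1×2 = 2 → write 0 carry 1
  0×2+1 = 1 → write 1
  0×2 = 0 → write 0
  1×2 = 2 → write 0 carry 1
  0×2+1 = 1 → write 1
  0×2 = 0 → write 0
  0×2 = 0 → write 0
  1×2 = 2 → write 0 carry 1
  1×2+1 = 3 → write 1 carry 1
  1×2+1 = 3 → write 1 carry 1
  0×2+1 = 1 → write 1
  1×2 = 2 → write 0 carry 1
  1×2+1 = 3 → write 1 carry 1
  1×2+1 = 3 → write 1 carry 1
  0×2+1 = 1 → write 1
  0×2 = 0 → write 0
  1×2 = 2 → write 0 carry 1
  remaining carry: 1

0b100111011100010010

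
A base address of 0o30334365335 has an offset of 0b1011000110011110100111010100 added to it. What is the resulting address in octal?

0o31642752261

0b1011000110011110100111010100 = 0o1306364724 in octal.
Add column by column in base 8, right to left:
  5+4 = 1 carry 1
  3+2+1 = 6
  3+7 = 2 carry 1
  5+4+1 = 2 carry 1
  6+6+1 = 5 carry 1
  3+3+1 = 7
  4+6 = 2 carry 1
  3+0+1 = 4
  3+3 = 6
  0+1 = 1
  3+0 = 3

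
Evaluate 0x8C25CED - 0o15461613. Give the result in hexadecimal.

0o15461613 = 0x36638B in hexadecimal.
Subtract column by column in base 16:
  D-B → 2
  E-8 → 6
  C-3 → 9
  5-6 → F (borrow)
  2-6-1 → B (borrow)
  C-3-1 → 8
  8-0 → 8

0x88BF962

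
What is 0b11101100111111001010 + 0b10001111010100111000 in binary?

0b101111100010100000010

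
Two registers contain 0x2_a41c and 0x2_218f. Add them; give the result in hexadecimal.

0x4c5ab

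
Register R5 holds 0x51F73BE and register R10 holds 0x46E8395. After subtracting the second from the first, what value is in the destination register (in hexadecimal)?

0xB0F029

Subtract column by column in base 16:
  E-5 → 9
  B-9 → 2
  3-3 → 0
  7-8 → F (borrow)
  F-E-1 → 0
  1-6 → B (borrow)
  5-4-1 → 0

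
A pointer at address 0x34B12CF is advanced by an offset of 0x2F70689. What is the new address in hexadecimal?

Add column by column in base 16, right to left:
  F+9 = 8 carry 1
  C+8+1 = 5 carry 1
  2+6+1 = 9
  1+0 = 1
  B+7 = 2 carry 1
  4+F+1 = 4 carry 1
  3+2+1 = 6

0x6421958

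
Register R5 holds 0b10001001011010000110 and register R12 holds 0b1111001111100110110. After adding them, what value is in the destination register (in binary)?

0b100000011010110111100

Add column by column in base 2, right to left:
  0+0 = 0
  1+1 = 0 carry 1
  1+1+1 = 1 carry 1
  0+0+1 = 1
  0+1 = 1
  0+1 = 1
  0+0 = 0
  1+0 = 1
  0+1 = 1
  1+1 = 0 carry 1
  1+1+1 = 1 carry 1
  0+1+1 = 0 carry 1
  1+1+1 = 1 carry 1
  0+0+1 = 1
  0+0 = 0
  1+1 = 0 carry 1
  0+1+1 = 0 carry 1
  0+1+1 = 0 carry 1
  0+1+1 = 0 carry 1
  1+0+1 = 0 carry 1
  final carry 1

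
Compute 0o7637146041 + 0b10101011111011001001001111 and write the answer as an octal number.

0o10113077160

0b10101011111011001001001111 = 0o253731117 in octal.
Add column by column in base 8, right to left:
  1+7 = 0 carry 1
  4+1+1 = 6
  0+1 = 1
  6+1 = 7
  4+3 = 7
  1+7 = 0 carry 1
  7+3+1 = 3 carry 1
  3+5+1 = 1 carry 1
  6+2+1 = 1 carry 1
  7+0+1 = 0 carry 1
  final carry 1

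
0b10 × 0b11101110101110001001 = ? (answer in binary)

0b111011101011100010010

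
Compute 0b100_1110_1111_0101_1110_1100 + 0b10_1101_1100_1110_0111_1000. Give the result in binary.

0b11111001100010001100100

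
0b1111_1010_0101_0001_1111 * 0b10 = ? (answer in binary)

0b111110100101000111110

Multiply each base-2 digit by 2, carrying:
  1×2 = 2 → write 0 carry 1
  1×2+1 = 3 → write 1 carry 1
  1×2+1 = 3 → write 1 carry 1
  1×2+1 = 3 → write 1 carry 1
  1×2+1 = 3 → write 1 carry 1
  0×2+1 = 1 → write 1
  0×2 = 0 → write 0
  0×2 = 0 → write 0
  1×2 = 2 → write 0 carry 1
  0×2+1 = 1 → write 1
  1×2 = 2 → write 0 carry 1
  0×2+1 = 1 → write 1
  0×2 = 0 → write 0
  1×2 = 2 → write 0 carry 1
  0×2+1 = 1 → write 1
  1×2 = 2 → write 0 carry 1
  1×2+1 = 3 → write 1 carry 1
  1×2+1 = 3 → write 1 carry 1
  1×2+1 = 3 → write 1 carry 1
  1×2+1 = 3 → write 1 carry 1
  remaining carry: 1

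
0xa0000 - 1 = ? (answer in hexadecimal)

The trailing 4 digits are 0, so subtracting 1 borrows through: they become F and the next digit up decrements.

0x9ffff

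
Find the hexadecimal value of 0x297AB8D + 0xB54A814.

0xDEC53A1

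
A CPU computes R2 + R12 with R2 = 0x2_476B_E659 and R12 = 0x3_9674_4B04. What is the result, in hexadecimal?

Add column by column in base 16, right to left:
  9+4 = D
  5+0 = 5
  6+B = 1 carry 1
  E+4+1 = 3 carry 1
  B+4+1 = 0 carry 1
  6+7+1 = E
  7+6 = D
  4+9 = D
  2+3 = 5

0x5DDE0315D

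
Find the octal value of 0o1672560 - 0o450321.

0o1222237

Subtract column by column in base 8:
  0-1 → 7 (borrow)
  6-2-1 → 3
  5-3 → 2
  2-0 → 2
  7-5 → 2
  6-4 → 2
  1-0 → 1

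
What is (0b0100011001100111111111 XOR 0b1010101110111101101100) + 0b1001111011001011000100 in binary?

0b11000110010100101010111

First 0b0100011001100111111111 XOR 0b1010101110111101101100 = 0b1110110111011010010011.
Add column by column in base 2, right to left:
  1+0 = 1
  1+0 = 1
  0+1 = 1
  0+0 = 0
  1+0 = 1
  0+0 = 0
  0+1 = 1
  1+1 = 0 carry 1
  0+0+1 = 1
  1+1 = 0 carry 1
  1+0+1 = 0 carry 1
  0+0+1 = 1
  1+1 = 0 carry 1
  1+1+1 = 1 carry 1
  1+0+1 = 0 carry 1
  0+1+1 = 0 carry 1
  1+1+1 = 1 carry 1
  1+1+1 = 1 carry 1
  0+1+1 = 0 carry 1
  1+0+1 = 0 carry 1
  1+0+1 = 0 carry 1
  1+1+1 = 1 carry 1
  final carry 1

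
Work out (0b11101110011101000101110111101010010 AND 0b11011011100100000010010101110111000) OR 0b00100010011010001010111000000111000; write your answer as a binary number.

0b11101110011101000101110111101010010 AND 0b11011011100100000010010101110111000 = 0b11001010000100000000010101100010000.
Then OR with 0b00100010011010001010111000000111000.

0b11101010011110001010111101100111000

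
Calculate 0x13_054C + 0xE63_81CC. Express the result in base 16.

Add column by column in base 16, right to left:
  C+C = 8 carry 1
  4+C+1 = 1 carry 1
  5+1+1 = 7
  0+8 = 8
  3+3 = 6
  1+6 = 7
  0+E = E

0xE768718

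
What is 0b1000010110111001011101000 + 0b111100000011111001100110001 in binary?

Add column by column in base 2, right to left:
  0+1 = 1
  0+0 = 0
  0+0 = 0
  1+0 = 1
  0+1 = 1
  1+1 = 0 carry 1
  1+0+1 = 0 carry 1
  1+0+1 = 0 carry 1
  0+1+1 = 0 carry 1
  1+1+1 = 1 carry 1
  0+0+1 = 1
  0+0 = 0
  1+1 = 0 carry 1
  1+1+1 = 1 carry 1
  1+1+1 = 1 carry 1
  0+1+1 = 0 carry 1
  1+1+1 = 1 carry 1
  1+0+1 = 0 carry 1
  0+0+1 = 1
  1+0 = 1
  0+0 = 0
  0+0 = 0
  0+0 = 0
  0+1 = 1
  1+1 = 0 carry 1
  0+1+1 = 0 carry 1
  0+1+1 = 0 carry 1
  final carry 1

0b1000100011010110011000011001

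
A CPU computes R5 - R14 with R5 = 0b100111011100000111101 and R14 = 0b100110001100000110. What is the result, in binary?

0b100010101010100110111

Subtract column by column in base 2:
  1-0 → 1
  0-1 → 1 (borrow)
  1-1-1 → 1 (borrow)
  1-0-1 → 0
  1-0 → 1
  1-0 → 1
  0-0 → 0
  0-0 → 0
  0-1 → 1 (borrow)
  0-1-1 → 0 (borrow)
  0-0-1 → 1 (borrow)
  1-0-1 → 0
  1-0 → 1
  1-1 → 0
  0-1 → 1 (borrow)
  1-0-1 → 0
  1-0 → 1
  1-1 → 0
  0-0 → 0
  0-0 → 0
  1-0 → 1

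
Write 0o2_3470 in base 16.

0x2738

Each octal digit is 3 bits: 2=010 3=011 4=100 7=111 0=000.
Group the bits into nibbles: 0010 0111 0011 1000 → 2738.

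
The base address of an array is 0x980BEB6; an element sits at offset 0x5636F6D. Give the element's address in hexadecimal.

0xEE42E23

Add column by column in base 16, right to left:
  6+D = 3 carry 1
  B+6+1 = 2 carry 1
  E+F+1 = E carry 1
  B+6+1 = 2 carry 1
  0+3+1 = 4
  8+6 = E
  9+5 = E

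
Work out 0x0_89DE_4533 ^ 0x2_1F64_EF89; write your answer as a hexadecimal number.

0x296BAAABA

XOR each hex digit independently (no carries):
  0^2=2, 8^1=9, 9^F=6, D^6=B, E^4=A, 4^E=A, 5^F=A, 3^8=B, 3^9=A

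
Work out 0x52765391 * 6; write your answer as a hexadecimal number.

0x1EEC5F566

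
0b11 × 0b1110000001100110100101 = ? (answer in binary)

0b101010000100110011101111

Multiply each base-2 digit by 3, carrying:
  1×3 = 3 → write 1 carry 1
  0×3+1 = 1 → write 1
  1×3 = 3 → write 1 carry 1
  0×3+1 = 1 → write 1
  0×3 = 0 → write 0
  1×3 = 3 → write 1 carry 1
  0×3+1 = 1 → write 1
  1×3 = 3 → write 1 carry 1
  1×3+1 = 4 → write 0 carry 2
  0×3+2 = 2 → write 0 carry 1
  0×3+1 = 1 → write 1
  1×3 = 3 → write 1 carry 1
  1×3+1 = 4 → write 0 carry 2
  0×3+2 = 2 → write 0 carry 1
  0×3+1 = 1 → write 1
  0×3 = 0 → write 0
  0×3 = 0 → write 0
  0×3 = 0 → write 0
  0×3 = 0 → write 0
  1×3 = 3 → write 1 carry 1
  1×3+1 = 4 → write 0 carry 2
  1×3+2 = 5 → write 1 carry 2
  remaining carry: 10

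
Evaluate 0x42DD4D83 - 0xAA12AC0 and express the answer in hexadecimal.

Subtract column by column in base 16:
  3-0 → 3
  8-C → C (borrow)
  D-A-1 → 2
  4-2 → 2
  D-1 → C
  D-A → 3
  2-A → 8 (borrow)
  4-0-1 → 3

0x383C22C3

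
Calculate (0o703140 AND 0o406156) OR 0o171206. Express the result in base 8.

0o703140 AND 0o406156 = 0o402140.
Then OR with 0o171206.

0o573346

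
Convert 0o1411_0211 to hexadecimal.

0x309089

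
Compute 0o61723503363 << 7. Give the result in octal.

7 bits is not a whole number of base-8 digits; in binary: 110001111010011101000011011110011 << 7 = 1100011110100111010000110111100110000000.

0o14364720674600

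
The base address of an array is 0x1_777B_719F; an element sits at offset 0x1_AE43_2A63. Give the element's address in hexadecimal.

Add column by column in base 16, right to left:
  F+3 = 2 carry 1
  9+6+1 = 0 carry 1
  1+A+1 = C
  7+2 = 9
  B+3 = E
  7+4 = B
  7+E = 5 carry 1
  7+A+1 = 2 carry 1
  1+1+1 = 3

0x325BE9C02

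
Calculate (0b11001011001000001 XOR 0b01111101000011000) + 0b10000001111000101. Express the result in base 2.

First 0b11001011001000001 XOR 0b01111101000011000 = 0b10110110001011001.
Add column by column in base 2, right to left:
  1+1 = 0 carry 1
  0+0+1 = 1
  0+1 = 1
  1+0 = 1
  1+0 = 1
  0+0 = 0
  1+1 = 0 carry 1
  0+1+1 = 0 carry 1
  0+1+1 = 0 carry 1
  0+1+1 = 0 carry 1
  1+0+1 = 0 carry 1
  1+0+1 = 0 carry 1
  0+0+1 = 1
  1+0 = 1
  1+0 = 1
  0+0 = 0
  1+1 = 0 carry 1
  final carry 1

0b100111000000011110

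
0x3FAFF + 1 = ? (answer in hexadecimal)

The trailing 2 digits are F (max in base 16), so adding 1 cascades: they roll to 0 and the next digit up increments.

0x3FB00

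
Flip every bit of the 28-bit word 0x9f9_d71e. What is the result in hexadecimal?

Each hex digit d becomes f−d:
  9→6, f→0, 9→6, d→2, 7→8, 1→e, e→1

0x60628e1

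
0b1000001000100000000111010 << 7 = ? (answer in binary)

Left shift by 7: append 7 zero bits.

0b10000010001000000001110100000000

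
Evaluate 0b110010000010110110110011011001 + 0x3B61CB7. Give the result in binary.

0b110101110000011000100110010000

0x3B61CB7 = 0b11101101100001110010110111 in binary.
Add column by column in base 2, right to left:
  1+1 = 0 carry 1
  0+1+1 = 0 carry 1
  0+1+1 = 0 carry 1
  1+0+1 = 0 carry 1
  1+1+1 = 1 carry 1
  0+1+1 = 0 carry 1
  1+0+1 = 0 carry 1
  1+1+1 = 1 carry 1
  0+0+1 = 1
  0+0 = 0
  1+1 = 0 carry 1
  1+1+1 = 1 carry 1
  0+1+1 = 0 carry 1
  1+0+1 = 0 carry 1
  1+0+1 = 0 carry 1
  0+0+1 = 1
  1+0 = 1
  1+1 = 0 carry 1
  0+1+1 = 0 carry 1
  1+0+1 = 0 carry 1
  0+1+1 = 0 carry 1
  0+1+1 = 0 carry 1
  0+0+1 = 1
  0+1 = 1
  0+1 = 1
  1+1 = 0 carry 1
  0+0+1 = 1
  0+0 = 0
  1+0 = 1
  1+0 = 1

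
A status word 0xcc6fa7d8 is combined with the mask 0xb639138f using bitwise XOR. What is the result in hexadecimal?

XOR each hex digit independently (no carries):
  c^b=7, c^6=a, 6^3=5, f^9=6, a^1=b, 7^3=4, d^8=5, 8^f=7

0x7a56b457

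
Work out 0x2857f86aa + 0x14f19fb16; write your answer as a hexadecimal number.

Add column by column in base 16, right to left:
  a+6 = 0 carry 1
  a+1+1 = c
  6+b = 1 carry 1
  8+f+1 = 8 carry 1
  f+9+1 = 9 carry 1
  7+1+1 = 9
  5+f = 4 carry 1
  8+4+1 = d
  2+1 = 3

0x3d49981c0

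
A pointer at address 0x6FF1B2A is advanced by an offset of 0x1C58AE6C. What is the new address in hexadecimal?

0x2357C996

Add column by column in base 16, right to left:
  A+C = 6 carry 1
  2+6+1 = 9
  B+E = 9 carry 1
  1+A+1 = C
  F+8 = 7 carry 1
  F+5+1 = 5 carry 1
  6+C+1 = 3 carry 1
  0+1+1 = 2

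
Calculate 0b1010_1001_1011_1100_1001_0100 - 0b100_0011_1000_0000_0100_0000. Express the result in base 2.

0b11001100011110001010100

Subtract column by column in base 2:
  0-0 → 0
  0-0 → 0
  1-0 → 1
  0-0 → 0
  1-0 → 1
  0-0 → 0
  0-1 → 1 (borrow)
  1-0-1 → 0
  0-0 → 0
  0-0 → 0
  1-0 → 1
  1-0 → 1
  1-0 → 1
  1-0 → 1
  0-0 → 0
  1-1 → 0
  1-1 → 0
  0-1 → 1 (borrow)
  0-0-1 → 1 (borrow)
  1-0-1 → 0
  0-0 → 0
  1-0 → 1
  0-1 → 1 (borrow)
  1-0-1 → 0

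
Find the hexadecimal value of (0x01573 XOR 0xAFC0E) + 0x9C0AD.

First 0x01573 XOR 0xAFC0E = 0xAE97D.
Add column by column in base 16, right to left:
  D+D = A carry 1
  7+A+1 = 2 carry 1
  9+0+1 = A
  E+C = A carry 1
  A+9+1 = 4 carry 1
  final carry 1

0x14AA2A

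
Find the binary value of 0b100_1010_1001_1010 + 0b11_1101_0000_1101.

0b1000011110100111

Add column by column in base 2, right to left:
  0+1 = 1
  1+0 = 1
  0+1 = 1
  1+1 = 0 carry 1
  1+0+1 = 0 carry 1
  0+0+1 = 1
  0+0 = 0
  1+0 = 1
  0+1 = 1
  1+0 = 1
  0+1 = 1
  1+1 = 0 carry 1
  0+1+1 = 0 carry 1
  0+1+1 = 0 carry 1
  1+0+1 = 0 carry 1
  final carry 1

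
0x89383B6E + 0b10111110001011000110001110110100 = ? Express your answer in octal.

0x89383B6E = 0o21116035556 in octal.
0b10111110001011000110001110110100 = 0o27613061664 in octal.
Add column by column in base 8, right to left:
  6+4 = 2 carry 1
  5+6+1 = 4 carry 1
  5+6+1 = 4 carry 1
  5+1+1 = 7
  3+6 = 1 carry 1
  0+0+1 = 1
  6+3 = 1 carry 1
  1+1+1 = 3
  1+6 = 7
  1+7 = 0 carry 1
  2+2+1 = 5

0o50731117442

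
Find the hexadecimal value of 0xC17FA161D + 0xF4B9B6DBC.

0x1B639583D9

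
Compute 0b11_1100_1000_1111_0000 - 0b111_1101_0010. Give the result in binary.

0b111100000100011110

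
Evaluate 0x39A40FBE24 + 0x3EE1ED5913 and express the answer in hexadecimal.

0x7885FD1737

Add column by column in base 16, right to left:
  4+3 = 7
  2+1 = 3
  E+9 = 7 carry 1
  B+5+1 = 1 carry 1
  F+D+1 = D carry 1
  0+E+1 = F
  4+1 = 5
  A+E = 8 carry 1
  9+E+1 = 8 carry 1
  3+3+1 = 7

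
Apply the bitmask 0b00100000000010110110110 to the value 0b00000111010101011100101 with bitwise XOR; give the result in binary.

XOR bit by bit (1 where the bits differ):
  00000111010101011100101
^ 00100000000010110110110
= 00100111010111101010011

0b00100111010111101010011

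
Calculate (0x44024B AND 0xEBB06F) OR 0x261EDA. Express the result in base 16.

0x661EDB

0x44024B AND 0xEBB06F = 0x40004B.
Then OR with 0x261EDA.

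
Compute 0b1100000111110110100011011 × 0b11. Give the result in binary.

Multiply each base-2 digit by 3, carrying:
  1×3 = 3 → write 1 carry 1
  1×3+1 = 4 → write 0 carry 2
  0×3+2 = 2 → write 0 carry 1
  1×3+1 = 4 → write 0 carry 2
  1×3+2 = 5 → write 1 carry 2
  0×3+2 = 2 → write 0 carry 1
  0×3+1 = 1 → write 1
  0×3 = 0 → write 0
  1×3 = 3 → write 1 carry 1
  0×3+1 = 1 → write 1
  1×3 = 3 → write 1 carry 1
  1×3+1 = 4 → write 0 carry 2
  0×3+2 = 2 → write 0 carry 1
  1×3+1 = 4 → write 0 carry 2
  1×3+2 = 5 → write 1 carry 2
  1×3+2 = 5 → write 1 carry 2
  1×3+2 = 5 → write 1 carry 2
  1×3+2 = 5 → write 1 carry 2
  0×3+2 = 2 → write 0 carry 1
  0×3+1 = 1 → write 1
  0×3 = 0 → write 0
  0×3 = 0 → write 0
  0×3 = 0 → write 0
  1×3 = 3 → write 1 carry 1
  1×3+1 = 4 → write 0 carry 2
  remaining carry: 10

0b100100010111100011101010001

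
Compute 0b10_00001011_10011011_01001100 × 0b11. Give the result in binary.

0b110001000101101000111100100

Multiply each base-2 digit by 3, carrying:
  0×3 = 0 → write 0
  0×3 = 0 → write 0
  1×3 = 3 → write 1 carry 1
  1×3+1 = 4 → write 0 carry 2
  0×3+2 = 2 → write 0 carry 1
  0×3+1 = 1 → write 1
  1×3 = 3 → write 1 carry 1
  0×3+1 = 1 → write 1
  1×3 = 3 → write 1 carry 1
  1×3+1 = 4 → write 0 carry 2
  0×3+2 = 2 → write 0 carry 1
  1×3+1 = 4 → write 0 carry 2
  1×3+2 = 5 → write 1 carry 2
  0×3+2 = 2 → write 0 carry 1
  0×3+1 = 1 → write 1
  1×3 = 3 → write 1 carry 1
  1×3+1 = 4 → write 0 carry 2
  1×3+2 = 5 → write 1 carry 2
  0×3+2 = 2 → write 0 carry 1
  1×3+1 = 4 → write 0 carry 2
  0×3+2 = 2 → write 0 carry 1
  0×3+1 = 1 → write 1
  0×3 = 0 → write 0
  0×3 = 0 → write 0
  0×3 = 0 → write 0
  1×3 = 3 → write 1 carry 1
  remaining carry: 1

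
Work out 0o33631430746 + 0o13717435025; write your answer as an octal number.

0o47551065773

Add column by column in base 8, right to left:
  6+5 = 3 carry 1
  4+2+1 = 7
  7+0 = 7
  0+5 = 5
  3+3 = 6
  4+4 = 0 carry 1
  1+7+1 = 1 carry 1
  3+1+1 = 5
  6+7 = 5 carry 1
  3+3+1 = 7
  3+1 = 4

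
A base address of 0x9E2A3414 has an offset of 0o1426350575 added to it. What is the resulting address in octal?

0o25241002621

0x9E2A3414 = 0o23612432024 in octal.
Add column by column in base 8, right to left:
  4+5 = 1 carry 1
  2+7+1 = 2 carry 1
  0+5+1 = 6
  2+0 = 2
  3+5 = 0 carry 1
  4+3+1 = 0 carry 1
  2+6+1 = 1 carry 1
  1+2+1 = 4
  6+4 = 2 carry 1
  3+1+1 = 5
  2+0 = 2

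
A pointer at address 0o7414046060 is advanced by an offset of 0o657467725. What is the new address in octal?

Add column by column in base 8, right to left:
  0+5 = 5
  6+2 = 0 carry 1
  0+7+1 = 0 carry 1
  6+7+1 = 6 carry 1
  4+6+1 = 3 carry 1
  0+4+1 = 5
  4+7 = 3 carry 1
  1+5+1 = 7
  4+6 = 2 carry 1
  7+0+1 = 0 carry 1
  final carry 1

0o10273536005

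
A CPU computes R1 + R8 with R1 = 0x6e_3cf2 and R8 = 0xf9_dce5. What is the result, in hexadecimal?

0x16819d7

Add column by column in base 16, right to left:
  2+5 = 7
  f+e = d carry 1
  c+c+1 = 9 carry 1
  3+d+1 = 1 carry 1
  e+9+1 = 8 carry 1
  6+f+1 = 6 carry 1
  final carry 1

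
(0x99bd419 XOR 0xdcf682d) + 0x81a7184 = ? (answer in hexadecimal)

0xc6f2db8

First 0x99bd419 XOR 0xdcf682d = 0x454bc34.
Add column by column in base 16, right to left:
  4+4 = 8
  3+8 = b
  c+1 = d
  b+7 = 2 carry 1
  4+a+1 = f
  5+1 = 6
  4+8 = c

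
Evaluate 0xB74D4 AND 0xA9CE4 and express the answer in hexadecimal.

0xA14C4

AND each hex digit independently (no carries):
  B&A=A, 7&9=1, 4&C=4, D&E=C, 4&4=4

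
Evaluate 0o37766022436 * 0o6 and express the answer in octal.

Multiply each base-8 digit by 6, carrying:
  6×6 = 36 → write 4 carry 4
  3×6+4 = 22 → write 6 carry 2
  4×6+2 = 26 → write 2 carry 3
  2×6+3 = 15 → write 7 carry 1
  2×6+1 = 13 → write 5 carry 1
  0×6+1 = 1 → write 1
  6×6 = 36 → write 4 carry 4
  6×6+4 = 40 → write 0 carry 5
  7×6+5 = 47 → write 7 carry 5
  7×6+5 = 47 → write 7 carry 5
  3×6+5 = 23 → write 7 carry 2
  remaining carry: 2

0o277704157264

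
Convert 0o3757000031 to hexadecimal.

0x1FBC0019

Each octal digit is 3 bits: 3=011 7=111 5=101 7=111 0=000 0=000 0=000 0=000 3=011 1=001.
Group the bits into nibbles: 0001 1111 1011 1100 0000 0000 0001 1001 → 1FBC0019.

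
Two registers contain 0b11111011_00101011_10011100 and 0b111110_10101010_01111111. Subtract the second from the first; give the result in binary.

Subtract column by column in base 2:
  0-1 → 1 (borrow)
  0-1-1 → 0 (borrow)
  1-1-1 → 1 (borrow)
  1-1-1 → 1 (borrow)
  1-1-1 → 1 (borrow)
  0-1-1 → 0 (borrow)
  0-1-1 → 0 (borrow)
  1-0-1 → 0
  1-0 → 1
  1-1 → 0
  0-0 → 0
  1-1 → 0
  0-0 → 0
  1-1 → 0
  0-0 → 0
  0-1 → 1 (borrow)
  1-0-1 → 0
  1-1 → 0
  0-1 → 1 (borrow)
  1-1-1 → 1 (borrow)
  1-1-1 → 1 (borrow)
  1-1-1 → 1 (borrow)
  1-0-1 → 0
  1-0 → 1

0b101111001000000100011101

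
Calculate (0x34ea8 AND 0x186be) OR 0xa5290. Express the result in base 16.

0xb56b8

0x34ea8 AND 0x186be = 0x106a8.
Then OR with 0xa5290.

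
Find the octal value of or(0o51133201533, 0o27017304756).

OR each oct digit independently (no carries):
  5|2=7, 1|7=7, 1|0=1, 3|1=3, 3|7=7, 2|3=3, 0|0=0, 1|4=5, 5|7=7, 3|5=7, 3|6=7

0o77137305777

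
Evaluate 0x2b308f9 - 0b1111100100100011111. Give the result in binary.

0x2b308f9 = 0b10101100110000100011111001 in binary.
Subtract column by column in base 2:
  1-1 → 0
  0-1 → 1 (borrow)
  0-1-1 → 0 (borrow)
  1-1-1 → 1 (borrow)
  1-1-1 → 1 (borrow)
  1-0-1 → 0
  1-0 → 1
  1-0 → 1
  0-1 → 1 (borrow)
  0-0-1 → 1 (borrow)
  0-0-1 → 1 (borrow)
  1-1-1 → 1 (borrow)
  0-0-1 → 1 (borrow)
  0-0-1 → 1 (borrow)
  0-1-1 → 0 (borrow)
  0-1-1 → 0 (borrow)
  1-1-1 → 1 (borrow)
  1-1-1 → 1 (borrow)
  0-1-1 → 0 (borrow)
  0-0-1 → 1 (borrow)
  1-0-1 → 0
  1-0 → 1
  0-0 → 0
  1-0 → 1
  0-0 → 0
  1-0 → 1

0b10101010110011111111011010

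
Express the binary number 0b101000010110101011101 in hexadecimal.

0x142D5D

Group the bits into nibbles: 0001 0100 0010 1101 0101 1101 → 142D5D.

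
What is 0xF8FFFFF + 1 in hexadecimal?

The trailing 5 digits are F (max in base 16), so adding 1 cascades: they roll to 0 and the next digit up increments.

0xF900000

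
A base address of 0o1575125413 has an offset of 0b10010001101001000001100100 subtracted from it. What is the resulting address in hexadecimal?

0xbae1aa7

0o1575125413 = 0xdf4ab0b in hexadecimal.
0b10010001101001000001100100 = 0x2469064 in hexadecimal.
Subtract column by column in base 16:
  b-4 → 7
  0-6 → a (borrow)
  b-0-1 → a
  a-9 → 1
  4-6 → e (borrow)
  f-4-1 → a
  d-2 → b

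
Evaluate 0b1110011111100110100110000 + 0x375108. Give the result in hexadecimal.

0x2071E38

0b1110011111100110100110000 = 0x1CFCD30 in hexadecimal.
Add column by column in base 16, right to left:
  0+8 = 8
  3+0 = 3
  D+1 = E
  C+5 = 1 carry 1
  F+7+1 = 7 carry 1
  C+3+1 = 0 carry 1
  1+0+1 = 2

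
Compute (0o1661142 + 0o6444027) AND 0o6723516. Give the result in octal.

0o321110

Add column by column in base 8, right to left:
  2+7 = 1 carry 1
  4+2+1 = 7
  1+0 = 1
  1+4 = 5
  6+4 = 2 carry 1
  6+4+1 = 3 carry 1
  1+6+1 = 0 carry 1
  final carry 1
Sum = 0o10325171; now AND with 0o6723516:
  1&0=0, 0&6=0, 3&7=3, 2&2=2, 5&3=1, 1&5=1, 7&1=1, 1&6=0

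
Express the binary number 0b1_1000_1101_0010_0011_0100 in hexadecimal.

Group the bits into nibbles: 0001 1000 1101 0010 0011 0100 → 18D234.

0x18D234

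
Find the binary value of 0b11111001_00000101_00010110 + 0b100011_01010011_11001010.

0b1000111000101100011100000

Add column by column in base 2, right to left:
  0+0 = 0
  1+1 = 0 carry 1
  1+0+1 = 0 carry 1
  0+1+1 = 0 carry 1
  1+0+1 = 0 carry 1
  0+0+1 = 1
  0+1 = 1
  0+1 = 1
  1+1 = 0 carry 1
  0+1+1 = 0 carry 1
  1+0+1 = 0 carry 1
  0+0+1 = 1
  0+1 = 1
  0+0 = 0
  0+1 = 1
  0+0 = 0
  1+1 = 0 carry 1
  0+1+1 = 0 carry 1
  0+0+1 = 1
  1+0 = 1
  1+0 = 1
  1+1 = 0 carry 1
  1+0+1 = 0 carry 1
  1+0+1 = 0 carry 1
  final carry 1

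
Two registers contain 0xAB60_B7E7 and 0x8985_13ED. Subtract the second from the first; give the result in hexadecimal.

Subtract column by column in base 16:
  7-D → A (borrow)
  E-E-1 → F (borrow)
  7-3-1 → 3
  B-1 → A
  0-5 → B (borrow)
  6-8-1 → D (borrow)
  B-9-1 → 1
  A-8 → 2

0x21DBA3FA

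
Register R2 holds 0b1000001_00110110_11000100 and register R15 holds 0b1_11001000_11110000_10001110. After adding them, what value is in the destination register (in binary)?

0b10000010100010011101010010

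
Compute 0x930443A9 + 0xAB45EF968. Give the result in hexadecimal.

Add column by column in base 16, right to left:
  9+8 = 1 carry 1
  A+6+1 = 1 carry 1
  3+9+1 = D
  4+F = 3 carry 1
  4+E+1 = 3 carry 1
  0+5+1 = 6
  3+4 = 7
  9+B = 4 carry 1
  0+A+1 = B

0xB47633D11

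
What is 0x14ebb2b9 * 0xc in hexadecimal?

0xfb0c60ac

Multiply each base-16 digit by 12, carrying:
  9×12 = 108 → write c carry 6
  b×12+6 = 138 → write a carry 8
  2×12+8 = 32 → write 0 carry 2
  b×12+2 = 134 → write 6 carry 8
  b×12+8 = 140 → write c carry 8
  e×12+8 = 176 → write 0 carry 11
  4×12+11 = 59 → write b carry 3
  1×12+3 = 15 → write f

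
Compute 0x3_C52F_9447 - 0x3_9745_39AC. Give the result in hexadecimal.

0x2DEA5A9B

Subtract column by column in base 16:
  7-C → B (borrow)
  4-A-1 → 9 (borrow)
  4-9-1 → A (borrow)
  9-3-1 → 5
  F-5 → A
  2-4 → E (borrow)
  5-7-1 → D (borrow)
  C-9-1 → 2
  3-3 → 0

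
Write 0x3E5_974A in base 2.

Expand each hex digit to 4 bits: 3=0011 E=1110 5=0101 9=1001 7=0111 4=0100 A=1010.

0b11111001011001011101001010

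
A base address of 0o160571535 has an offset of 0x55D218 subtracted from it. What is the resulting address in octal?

0o133220505

0x55D218 = 0o25351030 in octal.
Subtract column by column in base 8:
  5-0 → 5
  3-3 → 0
  5-0 → 5
  1-1 → 0
  7-5 → 2
  5-3 → 2
  0-5 → 3 (borrow)
  6-2-1 → 3
  1-0 → 1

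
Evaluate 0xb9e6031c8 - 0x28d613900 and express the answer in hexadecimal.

0x910fef8c8

Subtract column by column in base 16:
  8-0 → 8
  c-0 → c
  1-9 → 8 (borrow)
  3-3-1 → f (borrow)
  0-1-1 → e (borrow)
  6-6-1 → f (borrow)
  e-d-1 → 0
  9-8 → 1
  b-2 → 9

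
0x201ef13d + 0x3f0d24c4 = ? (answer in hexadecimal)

0x5f2c1601

Add column by column in base 16, right to left:
  d+4 = 1 carry 1
  3+c+1 = 0 carry 1
  1+4+1 = 6
  f+2 = 1 carry 1
  e+d+1 = c carry 1
  1+0+1 = 2
  0+f = f
  2+3 = 5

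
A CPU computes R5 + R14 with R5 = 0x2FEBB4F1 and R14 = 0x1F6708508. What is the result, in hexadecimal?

0x2265C39F9

Add column by column in base 16, right to left:
  1+8 = 9
  F+0 = F
  4+5 = 9
  B+8 = 3 carry 1
  B+0+1 = C
  E+7 = 5 carry 1
  F+6+1 = 6 carry 1
  2+F+1 = 2 carry 1
  0+1+1 = 2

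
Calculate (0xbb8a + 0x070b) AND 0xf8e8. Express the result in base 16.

0xc080

Add column by column in base 16, right to left:
  a+b = 5 carry 1
  8+0+1 = 9
  b+7 = 2 carry 1
  b+0+1 = c
Sum = 0xc295; now AND with 0xf8e8:
  c&f=c, 2&8=0, 9&e=8, 5&8=0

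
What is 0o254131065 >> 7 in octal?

0o1260544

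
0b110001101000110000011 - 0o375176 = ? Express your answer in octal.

0o5553405

0b110001101000110000011 = 0o6150603 in octal.
Subtract column by column in base 8:
  3-6 → 5 (borrow)
  0-7-1 → 0 (borrow)
  6-1-1 → 4
  0-5 → 3 (borrow)
  5-7-1 → 5 (borrow)
  1-3-1 → 5 (borrow)
  6-0-1 → 5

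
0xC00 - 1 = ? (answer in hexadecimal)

0xBFF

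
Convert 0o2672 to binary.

0b10110111010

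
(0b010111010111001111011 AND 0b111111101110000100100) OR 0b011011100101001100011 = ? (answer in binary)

0b11111100111001100011

0b010111010111001111011 AND 0b111111101110000100100 = 0b010111000110000100000.
Then OR with 0b011011100101001100011.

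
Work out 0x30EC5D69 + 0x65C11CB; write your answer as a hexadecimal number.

Add column by column in base 16, right to left:
  9+B = 4 carry 1
  6+C+1 = 3 carry 1
  D+1+1 = F
  5+1 = 6
  C+C = 8 carry 1
  E+5+1 = 4 carry 1
  0+6+1 = 7
  3+0 = 3

0x37486F34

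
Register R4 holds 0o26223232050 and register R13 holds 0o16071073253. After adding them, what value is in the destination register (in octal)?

0o44314325323

Add column by column in base 8, right to left:
  0+3 = 3
  5+5 = 2 carry 1
  0+2+1 = 3
  2+3 = 5
  3+7 = 2 carry 1
  2+0+1 = 3
  3+1 = 4
  2+7 = 1 carry 1
  2+0+1 = 3
  6+6 = 4 carry 1
  2+1+1 = 4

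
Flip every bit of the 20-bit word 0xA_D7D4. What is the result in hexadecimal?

0x5282B

Each hex digit d becomes F−d:
  A→5, D→2, 7→8, D→2, 4→B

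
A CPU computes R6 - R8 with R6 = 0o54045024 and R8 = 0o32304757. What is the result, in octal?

Subtract column by column in base 8:
  4-7 → 5 (borrow)
  2-5-1 → 4 (borrow)
  0-7-1 → 0 (borrow)
  5-4-1 → 0
  4-0 → 4
  0-3 → 5 (borrow)
  4-2-1 → 1
  5-3 → 2

0o21540045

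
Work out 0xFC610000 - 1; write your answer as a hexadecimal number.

The trailing 4 digits are 0, so subtracting 1 borrows through: they become F and the next digit up decrements.

0xFC60FFFF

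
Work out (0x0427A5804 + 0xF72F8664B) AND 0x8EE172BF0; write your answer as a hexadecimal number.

Add column by column in base 16, right to left:
  4+B = F
  0+4 = 4
  8+6 = E
  5+6 = B
  A+8 = 2 carry 1
  7+F+1 = 7 carry 1
  2+2+1 = 5
  4+7 = B
  0+F = F
Sum = 0xFB572BE4F; now AND with 0x8EE172BF0:
  F&8=8, B&E=A, 5&E=4, 7&1=1, 2&7=2, B&2=2, E&B=A, 4&F=4, F&0=0

0x8A4122A40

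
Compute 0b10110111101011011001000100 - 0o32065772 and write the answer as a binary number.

0b10011101100100101001001010

0o32065772 = 0b11010000110101111111010 in binary.
Subtract column by column in base 2:
  0-0 → 0
  0-1 → 1 (borrow)
  1-0-1 → 0
  0-1 → 1 (borrow)
  0-1-1 → 0 (borrow)
  0-1-1 → 0 (borrow)
  1-1-1 → 1 (borrow)
  0-1-1 → 0 (borrow)
  0-1-1 → 0 (borrow)
  1-1-1 → 1 (borrow)
  1-0-1 → 0
  0-1 → 1 (borrow)
  1-0-1 → 0
  1-1 → 0
  0-1 → 1 (borrow)
  1-0-1 → 0
  0-0 → 0
  1-0 → 1
  1-0 → 1
  1-1 → 0
  1-0 → 1
  0-1 → 1 (borrow)
  1-1-1 → 1 (borrow)
  1-0-1 → 0
  0-0 → 0
  1-0 → 1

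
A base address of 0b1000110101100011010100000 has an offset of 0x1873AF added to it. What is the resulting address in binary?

0b1001100110011101001001111

0x1873AF = 0b110000111001110101111 in binary.
Add column by column in base 2, right to left:
  0+1 = 1
  0+1 = 1
  0+1 = 1
  0+1 = 1
  0+0 = 0
  1+1 = 0 carry 1
  0+0+1 = 1
  1+1 = 0 carry 1
  0+1+1 = 0 carry 1
  1+1+1 = 1 carry 1
  1+0+1 = 0 carry 1
  0+0+1 = 1
  0+1 = 1
  0+1 = 1
  1+1 = 0 carry 1
  1+0+1 = 0 carry 1
  0+0+1 = 1
  1+0 = 1
  0+0 = 0
  1+1 = 0 carry 1
  1+1+1 = 1 carry 1
  0+0+1 = 1
  0+0 = 0
  0+0 = 0
  1+0 = 1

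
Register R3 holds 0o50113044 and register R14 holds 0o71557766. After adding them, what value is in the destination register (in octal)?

Add column by column in base 8, right to left:
  4+6 = 2 carry 1
  4+6+1 = 3 carry 1
  0+7+1 = 0 carry 1
  3+7+1 = 3 carry 1
  1+5+1 = 7
  1+5 = 6
  0+1 = 1
  5+7 = 4 carry 1
  final carry 1

0o141673032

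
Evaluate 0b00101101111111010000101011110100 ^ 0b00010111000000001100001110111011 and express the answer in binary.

XOR bit by bit (1 where the bits differ):
  00101101111111010000101011110100
^ 00010111000000001100001110111011
= 00111010111111011100100101001111

0b00111010111111011100100101001111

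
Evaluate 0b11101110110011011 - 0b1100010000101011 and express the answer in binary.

0b10001100101110000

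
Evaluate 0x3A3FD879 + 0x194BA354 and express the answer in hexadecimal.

0x538B7BCD

Add column by column in base 16, right to left:
  9+4 = D
  7+5 = C
  8+3 = B
  D+A = 7 carry 1
  F+B+1 = B carry 1
  3+4+1 = 8
  A+9 = 3 carry 1
  3+1+1 = 5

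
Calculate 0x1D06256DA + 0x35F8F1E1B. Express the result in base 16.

0x52FF174F5

Add column by column in base 16, right to left:
  A+B = 5 carry 1
  D+1+1 = F
  6+E = 4 carry 1
  5+1+1 = 7
  2+F = 1 carry 1
  6+8+1 = F
  0+F = F
  D+5 = 2 carry 1
  1+3+1 = 5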